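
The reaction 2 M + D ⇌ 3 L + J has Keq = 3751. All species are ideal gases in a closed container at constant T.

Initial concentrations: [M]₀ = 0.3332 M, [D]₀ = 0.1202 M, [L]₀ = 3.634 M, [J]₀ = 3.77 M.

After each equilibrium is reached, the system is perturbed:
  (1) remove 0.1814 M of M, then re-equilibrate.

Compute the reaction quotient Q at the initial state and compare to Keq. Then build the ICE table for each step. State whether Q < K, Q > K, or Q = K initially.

Q₀ = 1.3558e+04; Q > K (proceeds reverse)

Q₀ = 1.3558e+04 vs Keq = 3751 ⇒ Q>K, reverse
Step 1:
                    M           D           L           J
  Initial      0.3332      0.1202       3.634        3.77
  Change       0.1313     0.06565     -0.1969    -0.06565
  Equil        0.4645      0.1858       3.437       3.704
  solve Keq expr → x = -0.06565; check Q = 3751
Then remove 0.1814 M of M.
Step 2:
                    M           D           L           J
  Initial      0.2831      0.1858       3.437       3.704
  Change      0.09996     0.04998     -0.1499    -0.04998
  Equil        0.3831      0.2358       3.287       3.654
  solve Keq expr → x = -0.04998; check Q = 3751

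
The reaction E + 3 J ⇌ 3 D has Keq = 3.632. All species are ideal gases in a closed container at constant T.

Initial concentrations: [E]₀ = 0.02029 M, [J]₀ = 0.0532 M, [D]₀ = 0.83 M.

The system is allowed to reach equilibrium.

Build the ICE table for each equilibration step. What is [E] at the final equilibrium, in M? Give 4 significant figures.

[E]_eq = 0.1626 M

Q₀ = 1.8716e+05 vs Keq = 3.632 ⇒ Q>K, reverse
Step 1:
                    E           J           D
  I           0.02029      0.0532        0.83
  C            0.1423       0.427      -0.427
  E            0.1626      0.4802       0.403
  solve Keq expr → x = -0.1423; check Q = 3.632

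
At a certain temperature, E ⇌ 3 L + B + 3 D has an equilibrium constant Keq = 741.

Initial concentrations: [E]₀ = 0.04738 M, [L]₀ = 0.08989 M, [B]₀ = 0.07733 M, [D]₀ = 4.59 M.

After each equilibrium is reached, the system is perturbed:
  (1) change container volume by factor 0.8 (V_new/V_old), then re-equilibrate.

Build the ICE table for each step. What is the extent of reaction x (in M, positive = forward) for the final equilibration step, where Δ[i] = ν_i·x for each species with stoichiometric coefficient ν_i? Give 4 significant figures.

x = -7.4520e-04 M

Q₀ = 0.1146 vs Keq = 741 ⇒ Q<K, forward
Step 1:
                   E          L          B          D
  init       0.04738    0.08989    0.07733       4.59
  Δ         -0.04716     0.1415    0.04716     0.1415
  eq      2.2040e-04     0.2314     0.1245      4.731
  solve Keq expr → x = 0.04716; check Q = 741
Then change container volume by factor 0.8 (V_new/V_old).
Step 2:
                   E          L          B          D
  init    2.7551e-04     0.2892     0.1556      5.914
  Δ       7.4520e-04  -0.002236 -7.4520e-04  -0.002236
  eq        0.001021      0.287     0.1549      5.912
  solve Keq expr → x = -7.4520e-04; check Q = 741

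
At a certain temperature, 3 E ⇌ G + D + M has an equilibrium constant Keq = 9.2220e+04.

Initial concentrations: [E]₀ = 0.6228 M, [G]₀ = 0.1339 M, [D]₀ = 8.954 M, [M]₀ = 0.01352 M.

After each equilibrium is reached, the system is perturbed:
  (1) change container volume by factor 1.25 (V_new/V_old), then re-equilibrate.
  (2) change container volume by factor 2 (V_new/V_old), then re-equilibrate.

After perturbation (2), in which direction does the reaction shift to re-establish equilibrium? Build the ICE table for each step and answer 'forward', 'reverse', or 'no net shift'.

Q₀ = 0.0671 vs Keq = 9.2220e+04 ⇒ Q<K, forward
Step 1:
                  E         G         D         M
  I          0.6228    0.1339     8.954   0.01352
  C         -0.6035    0.2012    0.2012    0.2012
  E         0.01926    0.3351     9.155    0.2147
  solve Keq expr → x = 0.2012; check Q = 9.2220e+04
Then change container volume by factor 1.25 (V_new/V_old).
Step 2:
                  E         G         D         M
  I         0.01541    0.2681     7.324    0.1718
  C               0         0         0         0
  E         0.01541    0.2681     7.324    0.1718
  solve Keq expr → x = 0; check Q = 9.2220e+04
Then change container volume by factor 2 (V_new/V_old).
Step 3:
                  E         G         D         M
  I        0.007703     0.134     3.662   0.08588
  C               0         0         0         0
  E        0.007703     0.134     3.662   0.08588
  solve Keq expr → x = 0; check Q = 9.2220e+04

Direction: no net shift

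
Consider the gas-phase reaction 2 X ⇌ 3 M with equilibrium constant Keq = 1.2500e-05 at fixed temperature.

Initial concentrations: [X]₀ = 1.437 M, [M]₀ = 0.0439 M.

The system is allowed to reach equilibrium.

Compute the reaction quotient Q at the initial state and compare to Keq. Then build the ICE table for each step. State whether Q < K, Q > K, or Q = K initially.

Q₀ = 4.0971e-05; Q > K (proceeds reverse)

Q₀ = 4.0971e-05 vs Keq = 1.2500e-05 ⇒ Q>K, reverse
Step 1:
                  X         M
  Initial     1.437    0.0439
  Change   0.009478  -0.01422
  Equil       1.446   0.02968
  solve Keq expr → x = -0.004739; check Q = 1.2500e-05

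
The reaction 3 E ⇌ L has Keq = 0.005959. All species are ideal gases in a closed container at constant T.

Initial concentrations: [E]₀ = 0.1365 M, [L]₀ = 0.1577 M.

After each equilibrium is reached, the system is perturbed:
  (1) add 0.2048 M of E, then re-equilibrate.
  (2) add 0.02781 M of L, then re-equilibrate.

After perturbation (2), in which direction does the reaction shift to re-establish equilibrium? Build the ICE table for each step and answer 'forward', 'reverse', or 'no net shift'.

Direction: reverse

Q₀ = 62.01 vs Keq = 0.005959 ⇒ Q>K, reverse
Step 1:
                   E          L
  init        0.1365     0.1577
  Δ           0.4691    -0.1564
  eq          0.6056   0.001324
  solve Keq expr → x = -0.1564; check Q = 0.005959
Then add 0.2048 M of E.
Step 2:
                   E          L
  init        0.8104   0.001324
  Δ        -0.005357   0.001786
  eq          0.8051   0.003109
  solve Keq expr → x = 0.001786; check Q = 0.005959
Then add 0.02781 M of L.
Step 3:
                   E          L
  init        0.8051    0.03092
  Δ          0.08035   -0.02678
  eq          0.8854   0.004136
  solve Keq expr → x = -0.02678; check Q = 0.005959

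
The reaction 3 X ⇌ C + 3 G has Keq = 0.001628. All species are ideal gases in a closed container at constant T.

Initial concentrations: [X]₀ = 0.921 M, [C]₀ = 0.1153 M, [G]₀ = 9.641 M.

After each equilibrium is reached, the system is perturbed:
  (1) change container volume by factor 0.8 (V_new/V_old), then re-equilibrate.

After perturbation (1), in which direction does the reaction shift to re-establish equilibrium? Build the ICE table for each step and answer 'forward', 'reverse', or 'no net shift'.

Q₀ = 132.3 vs Keq = 0.001628 ⇒ Q>K, reverse
Step 1:
                  X         C         G
  init        0.921    0.1153     9.641
  Δ          0.3459   -0.1153   -0.3459
  eq          1.267 4.1220e-06     9.295
  solve Keq expr → x = -0.1153; check Q = 0.001628
Then change container volume by factor 0.8 (V_new/V_old).
Step 2:
                  X         C         G
  init        1.584 5.1525e-06     11.62
  Δ       3.0914e-06 -1.0305e-06 -3.0914e-06
  eq          1.584 4.1220e-06     11.62
  solve Keq expr → x = -1.0305e-06; check Q = 0.001628

Direction: reverse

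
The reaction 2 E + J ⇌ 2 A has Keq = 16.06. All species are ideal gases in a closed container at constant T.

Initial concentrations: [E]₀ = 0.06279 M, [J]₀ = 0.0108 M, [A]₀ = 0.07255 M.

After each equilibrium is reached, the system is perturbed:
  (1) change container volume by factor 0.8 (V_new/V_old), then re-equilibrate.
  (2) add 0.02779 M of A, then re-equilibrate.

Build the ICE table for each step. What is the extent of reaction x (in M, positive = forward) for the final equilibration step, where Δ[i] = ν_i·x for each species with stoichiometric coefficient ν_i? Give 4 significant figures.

Q₀ = 123.6 vs Keq = 16.06 ⇒ Q>K, reverse
Step 1:
                  E         J         A
  I         0.06279    0.0108   0.07255
  C         0.02218   0.01109  -0.02218
  E         0.08497   0.02189   0.05037
  solve Keq expr → x = -0.01109; check Q = 16.06
Then change container volume by factor 0.8 (V_new/V_old).
Step 2:
                  E         J         A
  I          0.1062   0.02736   0.06297
  C       -0.003237 -0.001619  0.003237
  E           0.103   0.02574   0.06621
  solve Keq expr → x = 0.001619; check Q = 16.06
Then add 0.02779 M of A.
Step 3:
                  E         J         A
  I           0.103   0.02574     0.094
  C         0.01196  0.005981  -0.01196
  E          0.1149   0.03172   0.08203
  solve Keq expr → x = -0.005981; check Q = 16.06

x = -0.005981 M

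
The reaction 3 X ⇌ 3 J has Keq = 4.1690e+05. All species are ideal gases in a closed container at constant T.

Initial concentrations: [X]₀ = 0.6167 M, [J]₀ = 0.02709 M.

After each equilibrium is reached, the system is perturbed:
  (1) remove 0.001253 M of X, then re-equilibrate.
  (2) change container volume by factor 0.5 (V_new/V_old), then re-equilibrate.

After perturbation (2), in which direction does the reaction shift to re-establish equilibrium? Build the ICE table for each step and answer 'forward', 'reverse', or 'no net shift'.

Direction: no net shift

Q₀ = 8.4763e-05 vs Keq = 4.1690e+05 ⇒ Q<K, forward
Step 1:
                  X         J
  I          0.6167   0.02709
  C         -0.6082    0.6082
  E        0.008504    0.6353
  solve Keq expr → x = 0.2027; check Q = 4.1690e+05
Then remove 0.001253 M of X.
Step 2:
                  X         J
  I        0.007251    0.6353
  C        0.001236 -0.001236
  E        0.008487     0.634
  solve Keq expr → x = -4.1215e-04; check Q = 4.1690e+05
Then change container volume by factor 0.5 (V_new/V_old).
Step 3:
                  X         J
  I         0.01697     1.268
  C               0         0
  E         0.01697     1.268
  solve Keq expr → x = 0; check Q = 4.1690e+05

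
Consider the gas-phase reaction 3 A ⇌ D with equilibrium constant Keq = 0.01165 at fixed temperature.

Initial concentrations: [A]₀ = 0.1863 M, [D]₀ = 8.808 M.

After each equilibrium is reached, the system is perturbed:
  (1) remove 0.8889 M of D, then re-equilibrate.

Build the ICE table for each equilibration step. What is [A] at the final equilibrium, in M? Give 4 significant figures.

[A]_eq = 7.74 M

Q₀ = 1362 vs Keq = 0.01165 ⇒ Q>K, reverse
Step 1:
                    A           D
  Initial      0.1863       8.808
  Change        7.906      -2.635
  Equil         8.092       6.173
  solve Keq expr → x = -2.635; check Q = 0.01165
Then remove 0.8889 M of D.
Step 2:
                    A           D
  Initial       8.092       5.284
  Change      -0.3522      0.1174
  Equil          7.74       5.401
  solve Keq expr → x = 0.1174; check Q = 0.01165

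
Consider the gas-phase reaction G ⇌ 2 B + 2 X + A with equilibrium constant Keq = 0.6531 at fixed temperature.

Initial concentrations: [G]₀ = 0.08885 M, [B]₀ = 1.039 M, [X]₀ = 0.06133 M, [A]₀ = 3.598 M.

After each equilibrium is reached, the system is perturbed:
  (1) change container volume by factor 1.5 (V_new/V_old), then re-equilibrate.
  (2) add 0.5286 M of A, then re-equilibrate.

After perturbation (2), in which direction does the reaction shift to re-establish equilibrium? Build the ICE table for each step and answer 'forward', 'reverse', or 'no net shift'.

Q₀ = 0.1644 vs Keq = 0.6531 ⇒ Q<K, forward
Step 1:
                   G          B          X          A
  init       0.08885      1.039    0.06133      3.598
  Δ         -0.02067    0.04135    0.04135    0.02067
  eq         0.06818       1.08     0.1027      3.619
  solve Keq expr → x = 0.02067; check Q = 0.6531
Then change container volume by factor 1.5 (V_new/V_old).
Step 2:
                   G          B          X          A
  init       0.04545     0.7202    0.06845      2.412
  Δ         -0.02006    0.04013    0.04013    0.02006
  eq         0.02539     0.7604     0.1086      2.433
  solve Keq expr → x = 0.02006; check Q = 0.6531
Then add 0.5286 M of A.
Step 3:
                   G          B          X          A
  init       0.02539     0.7604     0.1086      2.961
  Δ          0.00243   -0.00486   -0.00486   -0.00243
  eq         0.02782     0.7555     0.1037      2.959
  solve Keq expr → x = -0.00243; check Q = 0.6531

Direction: reverse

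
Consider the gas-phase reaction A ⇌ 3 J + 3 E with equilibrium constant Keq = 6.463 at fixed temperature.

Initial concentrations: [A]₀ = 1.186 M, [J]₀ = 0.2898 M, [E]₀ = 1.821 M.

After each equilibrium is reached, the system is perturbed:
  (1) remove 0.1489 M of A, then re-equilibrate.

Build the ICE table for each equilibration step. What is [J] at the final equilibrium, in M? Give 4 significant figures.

[J]_eq = 0.7734 M

Q₀ = 0.1239 vs Keq = 6.463 ⇒ Q<K, forward
Step 1:
                    A           J           E
  Initial       1.186      0.2898       1.821
  Change      -0.1708      0.5125      0.5125
  Equil         1.015      0.8023       2.333
  solve Keq expr → x = 0.1708; check Q = 6.463
Then remove 0.1489 M of A.
Step 2:
                    A           J           E
  Initial      0.8663      0.8023       2.333
  Change      0.00964    -0.02892    -0.02892
  Equil        0.8759      0.7734       2.305
  solve Keq expr → x = -0.00964; check Q = 6.463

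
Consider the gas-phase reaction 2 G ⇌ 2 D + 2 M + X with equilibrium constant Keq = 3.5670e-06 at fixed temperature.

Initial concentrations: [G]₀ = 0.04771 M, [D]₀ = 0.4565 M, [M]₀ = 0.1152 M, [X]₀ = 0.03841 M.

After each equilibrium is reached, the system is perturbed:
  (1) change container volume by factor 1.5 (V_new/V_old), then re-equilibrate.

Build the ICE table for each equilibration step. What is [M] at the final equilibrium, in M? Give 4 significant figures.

Q₀ = 0.04667 vs Keq = 3.5670e-06 ⇒ Q>K, reverse
Step 1:
                    G           D           M           X
  Initial     0.04771      0.4565      0.1152     0.03841
  Change      0.07632    -0.07632    -0.07632    -0.03816
  Equil         0.124      0.3802     0.03888  2.5111e-04
  solve Keq expr → x = -0.03816; check Q = 3.5670e-06
Then change container volume by factor 1.5 (V_new/V_old).
Step 2:
                    G           D           M           X
  Initial     0.08269      0.2535     0.02592  1.6740e-04
  Change  -7.1139e-04  7.1139e-04  7.1139e-04  3.5569e-04
  Equil       0.08197      0.2542     0.02663  5.2310e-04
  solve Keq expr → x = 3.5569e-04; check Q = 3.5670e-06

[M]_eq = 0.02663 M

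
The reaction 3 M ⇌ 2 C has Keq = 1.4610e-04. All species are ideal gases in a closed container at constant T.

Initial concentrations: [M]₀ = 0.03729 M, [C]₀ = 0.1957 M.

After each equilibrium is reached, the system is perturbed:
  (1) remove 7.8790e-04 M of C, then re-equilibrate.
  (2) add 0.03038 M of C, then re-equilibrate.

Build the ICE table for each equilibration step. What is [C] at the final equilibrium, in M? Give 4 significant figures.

[C]_eq = 0.002733 M

Q₀ = 738.6 vs Keq = 1.4610e-04 ⇒ Q>K, reverse
Step 1:
                   M          C
  init       0.03729     0.1957
  Δ           0.2902    -0.1934
  eq          0.3274   0.002265
  solve Keq expr → x = -0.09672; check Q = 1.4610e-04
Then remove 7.8790e-04 M of C.
Step 2:
                   M          C
  init        0.3274   0.001477
  Δ        -0.001164 7.7584e-04
  eq          0.3263   0.002253
  solve Keq expr → x = 3.8792e-04; check Q = 1.4610e-04
Then add 0.03038 M of C.
Step 3:
                   M          C
  init        0.3263    0.03263
  Δ          0.04485    -0.0299
  eq          0.3711   0.002733
  solve Keq expr → x = -0.01495; check Q = 1.4610e-04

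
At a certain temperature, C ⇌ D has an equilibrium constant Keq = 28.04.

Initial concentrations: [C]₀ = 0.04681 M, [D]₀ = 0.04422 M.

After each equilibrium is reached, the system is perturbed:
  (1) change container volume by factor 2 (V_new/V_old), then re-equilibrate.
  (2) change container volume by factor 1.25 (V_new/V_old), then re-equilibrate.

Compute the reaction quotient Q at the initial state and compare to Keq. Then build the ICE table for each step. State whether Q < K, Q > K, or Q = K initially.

Q₀ = 0.9447 vs Keq = 28.04 ⇒ Q<K, forward
Step 1:
                    C           D
  I           0.04681     0.04422
  C          -0.04368     0.04368
  E          0.003135      0.0879
  solve Keq expr → x = 0.04368; check Q = 28.04
Then change container volume by factor 2 (V_new/V_old).
Step 2:
                    C           D
  I          0.001567     0.04395
  C                 0           0
  E          0.001567     0.04395
  solve Keq expr → x = 0; check Q = 28.04
Then change container volume by factor 1.25 (V_new/V_old).
Step 3:
                    C           D
  I          0.001254     0.03516
  C                 0           0
  E          0.001254     0.03516
  solve Keq expr → x = 0; check Q = 28.04

Q₀ = 0.9447; Q < K (proceeds forward)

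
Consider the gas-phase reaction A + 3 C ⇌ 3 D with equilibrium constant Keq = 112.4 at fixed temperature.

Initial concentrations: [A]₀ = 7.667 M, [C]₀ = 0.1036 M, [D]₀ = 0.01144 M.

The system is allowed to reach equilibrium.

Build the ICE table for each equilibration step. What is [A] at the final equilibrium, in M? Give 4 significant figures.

[A]_eq = 7.636 M

Q₀ = 1.7562e-04 vs Keq = 112.4 ⇒ Q<K, forward
Step 1:
                    A           C           D
  init          7.667      0.1036     0.01144
  Δ          -0.03088    -0.09265     0.09265
  eq            7.636     0.01095      0.1041
  solve Keq expr → x = 0.03088; check Q = 112.4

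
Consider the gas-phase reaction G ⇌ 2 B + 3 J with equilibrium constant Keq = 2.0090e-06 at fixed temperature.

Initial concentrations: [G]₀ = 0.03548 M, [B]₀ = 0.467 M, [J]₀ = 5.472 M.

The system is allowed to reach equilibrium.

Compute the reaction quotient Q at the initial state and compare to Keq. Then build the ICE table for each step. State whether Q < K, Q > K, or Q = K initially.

Q₀ = 1007 vs Keq = 2.0090e-06 ⇒ Q>K, reverse
Step 1:
                   G          B          J
  init       0.03548      0.467      5.472
  Δ           0.2335    -0.4669    -0.7004
  eq          0.2689 7.0522e-05      4.772
  solve Keq expr → x = -0.2335; check Q = 2.0090e-06

Q₀ = 1007; Q > K (proceeds reverse)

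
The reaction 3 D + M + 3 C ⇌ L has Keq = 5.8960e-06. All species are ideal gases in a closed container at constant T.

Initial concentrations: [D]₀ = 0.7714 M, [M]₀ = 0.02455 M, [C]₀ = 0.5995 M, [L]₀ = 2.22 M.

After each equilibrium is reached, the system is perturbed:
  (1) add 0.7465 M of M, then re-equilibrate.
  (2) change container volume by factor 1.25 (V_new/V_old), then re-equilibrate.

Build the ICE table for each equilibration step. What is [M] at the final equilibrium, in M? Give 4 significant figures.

Q₀ = 914.3 vs Keq = 5.8960e-06 ⇒ Q>K, reverse
Step 1:
                   D          M          C          L
  I           0.7714    0.02455     0.5995       2.22
  C            5.264      1.755      5.264     -1.755
  E            6.036      1.779      5.864     0.4652
  solve Keq expr → x = -1.755; check Q = 5.8960e-06
Then add 0.7465 M of M.
Step 2:
                   D          M          C          L
  I            6.036      2.526      5.864     0.4652
  C          -0.1914    -0.0638    -0.1914     0.0638
  E            5.844      2.462      5.673      0.529
  solve Keq expr → x = 0.0638; check Q = 5.8960e-06
Then change container volume by factor 1.25 (V_new/V_old).
Step 3:
                   D          M          C          L
  I            4.676       1.97      4.538     0.4232
  C           0.5519      0.184     0.5519     -0.184
  E            5.228      2.154       5.09     0.2392
  solve Keq expr → x = -0.184; check Q = 5.8960e-06

[M]_eq = 2.154 M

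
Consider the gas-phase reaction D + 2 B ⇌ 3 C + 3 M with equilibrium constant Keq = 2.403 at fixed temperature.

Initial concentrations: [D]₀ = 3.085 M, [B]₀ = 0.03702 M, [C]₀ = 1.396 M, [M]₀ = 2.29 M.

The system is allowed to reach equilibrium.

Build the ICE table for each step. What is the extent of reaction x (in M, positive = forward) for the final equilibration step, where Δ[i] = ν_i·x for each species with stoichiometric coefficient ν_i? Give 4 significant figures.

x = -0.2183 M

Q₀ = 7727 vs Keq = 2.403 ⇒ Q>K, reverse
Step 1:
                    D           B           C           M
  I             3.085     0.03702       1.396        2.29
  C            0.2183      0.4365     -0.6548     -0.6548
  E             3.303      0.4736      0.7412       1.635
  solve Keq expr → x = -0.2183; check Q = 2.403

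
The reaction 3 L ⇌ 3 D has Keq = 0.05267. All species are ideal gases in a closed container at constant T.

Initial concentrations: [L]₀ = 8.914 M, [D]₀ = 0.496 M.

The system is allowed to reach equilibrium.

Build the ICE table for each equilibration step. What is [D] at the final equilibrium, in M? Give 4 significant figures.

[D]_eq = 2.566 M

Q₀ = 1.7228e-04 vs Keq = 0.05267 ⇒ Q<K, forward
Step 1:
                    L           D
  Initial       8.914       0.496
  Change        -2.07        2.07
  Equil         6.844       2.566
  solve Keq expr → x = 0.6899; check Q = 0.05267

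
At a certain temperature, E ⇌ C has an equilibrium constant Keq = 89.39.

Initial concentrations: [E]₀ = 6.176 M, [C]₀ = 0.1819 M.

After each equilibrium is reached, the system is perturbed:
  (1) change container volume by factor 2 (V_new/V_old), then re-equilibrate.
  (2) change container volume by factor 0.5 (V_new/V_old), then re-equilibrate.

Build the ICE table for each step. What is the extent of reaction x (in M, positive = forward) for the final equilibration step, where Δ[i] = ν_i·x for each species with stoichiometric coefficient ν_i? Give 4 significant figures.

Q₀ = 0.02945 vs Keq = 89.39 ⇒ Q<K, forward
Step 1:
                   E          C
  Initial      6.176     0.1819
  Change      -6.106      6.106
  Equil      0.07034      6.288
  solve Keq expr → x = 6.106; check Q = 89.39
Then change container volume by factor 2 (V_new/V_old).
Step 2:
                   E          C
  Initial    0.03517      3.144
  Change           0          0
  Equil      0.03517      3.144
  solve Keq expr → x = 0; check Q = 89.39
Then change container volume by factor 0.5 (V_new/V_old).
Step 3:
                   E          C
  Initial    0.07034      6.288
  Change           0          0
  Equil      0.07034      6.288
  solve Keq expr → x = 0; check Q = 89.39

x = 0 M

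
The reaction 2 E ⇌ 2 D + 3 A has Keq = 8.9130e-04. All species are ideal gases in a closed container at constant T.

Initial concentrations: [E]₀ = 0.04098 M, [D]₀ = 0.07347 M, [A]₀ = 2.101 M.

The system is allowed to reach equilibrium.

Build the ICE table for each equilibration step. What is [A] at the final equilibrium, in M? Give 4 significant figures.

Q₀ = 29.81 vs Keq = 8.9130e-04 ⇒ Q>K, reverse
Step 1:
                    E           D           A
  Initial     0.04098     0.07347       2.101
  Change      0.07227    -0.07227     -0.1084
  Equil        0.1132    0.001202       1.993
  solve Keq expr → x = -0.03613; check Q = 8.9130e-04

[A]_eq = 1.993 M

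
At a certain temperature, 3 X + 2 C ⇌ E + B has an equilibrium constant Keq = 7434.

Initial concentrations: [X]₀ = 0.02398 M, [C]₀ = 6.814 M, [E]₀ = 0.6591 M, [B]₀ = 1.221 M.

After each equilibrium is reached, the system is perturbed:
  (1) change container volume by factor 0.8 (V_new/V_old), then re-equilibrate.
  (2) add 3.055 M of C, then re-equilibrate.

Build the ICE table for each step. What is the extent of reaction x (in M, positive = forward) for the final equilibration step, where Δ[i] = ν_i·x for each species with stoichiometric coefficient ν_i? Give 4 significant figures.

Q₀ = 1257 vs Keq = 7434 ⇒ Q<K, forward
Step 1:
                  X         C         E         B
  init      0.02398     6.814    0.6591     1.221
  Δ        -0.01067 -0.007116  0.003558  0.003558
  eq        0.01331     6.807    0.6627     1.225
  solve Keq expr → x = 0.003558; check Q = 7434
Then change container volume by factor 0.8 (V_new/V_old).
Step 2:
                  X         C         E         B
  init      0.01663     8.509    0.8283     1.531
  Δ       -0.003315  -0.00221  0.001105  0.001105
  eq        0.01332     8.506    0.8294     1.532
  solve Keq expr → x = 0.001105; check Q = 7434
Then add 3.055 M of C.
Step 3:
                  X         C         E         B
  init      0.01332     11.56    0.8294     1.532
  Δ       -0.002457 -0.001638 8.1907e-04 8.1907e-04
  eq        0.01086     11.56    0.8302     1.533
  solve Keq expr → x = 8.1907e-04; check Q = 7434

x = 8.1907e-04 M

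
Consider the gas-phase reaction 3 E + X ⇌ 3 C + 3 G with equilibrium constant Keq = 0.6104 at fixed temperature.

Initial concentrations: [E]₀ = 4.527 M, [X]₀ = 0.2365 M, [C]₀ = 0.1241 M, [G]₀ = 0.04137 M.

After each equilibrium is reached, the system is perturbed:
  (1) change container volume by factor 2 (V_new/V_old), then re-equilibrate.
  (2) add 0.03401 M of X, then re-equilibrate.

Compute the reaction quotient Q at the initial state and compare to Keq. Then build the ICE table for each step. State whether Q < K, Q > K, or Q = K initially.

Q₀ = 6.1675e-09; Q < K (proceeds forward)

Q₀ = 6.1675e-09 vs Keq = 0.6104 ⇒ Q<K, forward
Step 1:
                  E         X         C         G
  init        4.527    0.2365    0.1241   0.04137
  Δ          -0.691   -0.2303     0.691     0.691
  eq          3.836  0.006173    0.8151    0.7324
  solve Keq expr → x = 0.2303; check Q = 0.6104
Then change container volume by factor 2 (V_new/V_old).
Step 2:
                  E         X         C         G
  init        1.918  0.003087    0.4075    0.3662
  Δ       -0.006667 -0.002222  0.006667  0.006667
  eq          1.911 8.6417e-04    0.4142    0.3728
  solve Keq expr → x = 0.002222; check Q = 0.6104
Then add 0.03401 M of X.
Step 3:
                  E         X         C         G
  init        1.911   0.03487    0.4142    0.3728
  Δ        -0.09373  -0.03124   0.09373   0.09373
  eq          1.818  0.003631    0.5079    0.4666
  solve Keq expr → x = 0.03124; check Q = 0.6104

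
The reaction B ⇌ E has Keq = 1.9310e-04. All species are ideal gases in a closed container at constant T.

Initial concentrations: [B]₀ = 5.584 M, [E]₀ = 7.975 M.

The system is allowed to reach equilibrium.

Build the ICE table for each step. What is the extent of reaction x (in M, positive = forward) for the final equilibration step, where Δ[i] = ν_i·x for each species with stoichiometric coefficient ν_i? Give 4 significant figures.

x = -7.972 M

Q₀ = 1.428 vs Keq = 1.9310e-04 ⇒ Q>K, reverse
Step 1:
                    B           E
  I             5.584       7.975
  C             7.972      -7.972
  E             13.56    0.002618
  solve Keq expr → x = -7.972; check Q = 1.9310e-04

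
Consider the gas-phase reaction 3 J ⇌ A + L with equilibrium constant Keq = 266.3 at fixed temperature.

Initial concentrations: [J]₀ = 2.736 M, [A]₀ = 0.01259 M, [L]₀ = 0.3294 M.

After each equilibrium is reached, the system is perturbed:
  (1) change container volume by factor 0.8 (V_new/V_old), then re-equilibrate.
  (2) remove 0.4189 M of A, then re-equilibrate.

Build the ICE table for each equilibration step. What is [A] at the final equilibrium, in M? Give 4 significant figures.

Q₀ = 2.0249e-04 vs Keq = 266.3 ⇒ Q<K, forward
Step 1:
                  J         A         L
  init        2.736   0.01259    0.3294
  Δ          -2.579    0.8596    0.8596
  eq         0.1573    0.8721     1.189
  solve Keq expr → x = 0.8596; check Q = 266.3
Then change container volume by factor 0.8 (V_new/V_old).
Step 2:
                  J         A         L
  init       0.1967      1.09     1.486
  Δ        -0.01366  0.004552  0.004552
  eq          0.183     1.095     1.491
  solve Keq expr → x = 0.004552; check Q = 266.3
Then remove 0.4189 M of A.
Step 3:
                  J         A         L
  init        0.183    0.6758     1.491
  Δ         -0.0262  0.008735  0.008735
  eq         0.1568    0.6846     1.499
  solve Keq expr → x = 0.008735; check Q = 266.3

[A]_eq = 0.6846 M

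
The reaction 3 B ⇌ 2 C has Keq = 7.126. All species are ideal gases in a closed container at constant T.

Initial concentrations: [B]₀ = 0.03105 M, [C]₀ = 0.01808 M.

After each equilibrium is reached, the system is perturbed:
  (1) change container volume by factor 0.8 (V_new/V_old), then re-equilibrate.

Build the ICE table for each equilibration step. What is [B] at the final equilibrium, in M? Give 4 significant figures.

Q₀ = 10.92 vs Keq = 7.126 ⇒ Q>K, reverse
Step 1:
                    B           C
  init        0.03105     0.01808
  Δ          0.002506   -0.001671
  eq          0.03356     0.01641
  solve Keq expr → x = -8.3545e-04; check Q = 7.126
Then change container volume by factor 0.8 (V_new/V_old).
Step 2:
                    B           C
  init        0.04195     0.02051
  Δ         -0.001637    0.001092
  eq          0.04031      0.0216
  solve Keq expr → x = 5.4576e-04; check Q = 7.126

[B]_eq = 0.04031 M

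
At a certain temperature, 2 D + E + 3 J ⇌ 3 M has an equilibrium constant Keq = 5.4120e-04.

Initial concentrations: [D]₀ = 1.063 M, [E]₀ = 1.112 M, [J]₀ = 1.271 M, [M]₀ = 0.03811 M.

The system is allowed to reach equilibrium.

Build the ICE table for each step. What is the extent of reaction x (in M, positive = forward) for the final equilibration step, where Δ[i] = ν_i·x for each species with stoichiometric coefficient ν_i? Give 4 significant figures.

x = 0.02148 M

Q₀ = 2.1454e-05 vs Keq = 5.4120e-04 ⇒ Q<K, forward
Step 1:
                    D           E           J           M
  I             1.063       1.112       1.271     0.03811
  C          -0.04296    -0.02148    -0.06444     0.06444
  E              1.02       1.091       1.207      0.1026
  solve Keq expr → x = 0.02148; check Q = 5.4120e-04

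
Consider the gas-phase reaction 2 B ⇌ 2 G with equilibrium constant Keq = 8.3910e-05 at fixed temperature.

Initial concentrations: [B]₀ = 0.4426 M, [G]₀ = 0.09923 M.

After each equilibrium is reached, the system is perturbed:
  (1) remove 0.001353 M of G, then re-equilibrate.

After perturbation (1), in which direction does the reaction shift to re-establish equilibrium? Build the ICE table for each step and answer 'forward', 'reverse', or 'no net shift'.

Direction: forward

Q₀ = 0.05026 vs Keq = 8.3910e-05 ⇒ Q>K, reverse
Step 1:
                    B           G
  I            0.4426     0.09923
  C           0.09431    -0.09431
  E            0.5369    0.004918
  solve Keq expr → x = -0.04716; check Q = 8.3910e-05
Then remove 0.001353 M of G.
Step 2:
                    B           G
  I            0.5369    0.003565
  C         -0.001341    0.001341
  E            0.5356    0.004906
  solve Keq expr → x = 6.7036e-04; check Q = 8.3910e-05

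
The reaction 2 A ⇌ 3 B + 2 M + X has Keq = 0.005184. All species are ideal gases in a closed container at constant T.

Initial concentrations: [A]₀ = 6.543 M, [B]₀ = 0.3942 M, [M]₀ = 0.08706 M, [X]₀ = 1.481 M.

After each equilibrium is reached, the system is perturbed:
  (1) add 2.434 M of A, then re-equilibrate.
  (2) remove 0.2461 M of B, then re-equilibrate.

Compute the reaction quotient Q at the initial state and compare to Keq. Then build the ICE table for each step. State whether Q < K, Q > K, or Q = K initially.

Q₀ = 1.6062e-05 vs Keq = 0.005184 ⇒ Q<K, forward
Step 1:
                  A         B         M         X
  Initial     6.543    0.3942   0.08706     1.481
  Change    -0.3294    0.4942    0.3294    0.1647
  Equil       6.214    0.8884    0.4165     1.646
  solve Keq expr → x = 0.1647; check Q = 0.005184
Then add 2.434 M of A.
Step 2:
                  A         B         M         X
  Initial     8.648    0.8884    0.4165     1.646
  Change    -0.0676    0.1014    0.0676    0.0338
  Equil        8.58    0.9898    0.4841      1.68
  solve Keq expr → x = 0.0338; check Q = 0.005184
Then remove 0.2461 M of B.
Step 3:
                  A         B         M         X
  Initial      8.58    0.7437    0.4841      1.68
  Change   -0.08657    0.1299   0.08657   0.04329
  Equil       8.493    0.8735    0.5707     1.723
  solve Keq expr → x = 0.04329; check Q = 0.005184

Q₀ = 1.6062e-05; Q < K (proceeds forward)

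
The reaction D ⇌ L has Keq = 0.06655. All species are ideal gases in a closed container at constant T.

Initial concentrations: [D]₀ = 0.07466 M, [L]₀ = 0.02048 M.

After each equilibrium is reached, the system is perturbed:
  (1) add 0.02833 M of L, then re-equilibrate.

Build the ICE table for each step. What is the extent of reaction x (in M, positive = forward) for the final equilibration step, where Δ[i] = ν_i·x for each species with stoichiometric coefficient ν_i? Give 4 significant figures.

Q₀ = 0.2743 vs Keq = 0.06655 ⇒ Q>K, reverse
Step 1:
                   D          L
  I          0.07466    0.02048
  C          0.01454   -0.01454
  E           0.0892   0.005936
  solve Keq expr → x = -0.01454; check Q = 0.06655
Then add 0.02833 M of L.
Step 2:
                   D          L
  I           0.0892    0.03427
  C          0.02656   -0.02656
  E           0.1158   0.007704
  solve Keq expr → x = -0.02656; check Q = 0.06655

x = -0.02656 M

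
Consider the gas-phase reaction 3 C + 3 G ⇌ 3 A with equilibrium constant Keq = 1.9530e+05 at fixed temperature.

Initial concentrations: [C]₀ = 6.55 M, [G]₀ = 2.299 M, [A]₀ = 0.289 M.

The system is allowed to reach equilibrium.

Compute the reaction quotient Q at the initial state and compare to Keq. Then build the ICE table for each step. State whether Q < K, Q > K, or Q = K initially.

Q₀ = 7.0689e-06 vs Keq = 1.9530e+05 ⇒ Q<K, forward
Step 1:
                   C          G          A
  I             6.55      2.299      0.289
  C           -2.289     -2.289      2.289
  E            4.261    0.01043      2.578
  solve Keq expr → x = 0.7629; check Q = 1.9530e+05

Q₀ = 7.0689e-06; Q < K (proceeds forward)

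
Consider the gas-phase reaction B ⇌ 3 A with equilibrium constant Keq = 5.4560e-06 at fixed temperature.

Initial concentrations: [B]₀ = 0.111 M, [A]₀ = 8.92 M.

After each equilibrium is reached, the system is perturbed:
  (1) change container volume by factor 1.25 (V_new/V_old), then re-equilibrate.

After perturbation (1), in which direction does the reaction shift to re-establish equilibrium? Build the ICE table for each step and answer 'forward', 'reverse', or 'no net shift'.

Q₀ = 6394 vs Keq = 5.4560e-06 ⇒ Q>K, reverse
Step 1:
                  B         A
  init        0.111      8.92
  Δ           2.965    -8.894
  eq          3.076    0.0256
  solve Keq expr → x = -2.965; check Q = 5.4560e-06
Then change container volume by factor 1.25 (V_new/V_old).
Step 2:
                  B         A
  init        2.461   0.02048
  Δ       -0.001094  0.003282
  eq           2.46   0.02376
  solve Keq expr → x = 0.001094; check Q = 5.4560e-06

Direction: forward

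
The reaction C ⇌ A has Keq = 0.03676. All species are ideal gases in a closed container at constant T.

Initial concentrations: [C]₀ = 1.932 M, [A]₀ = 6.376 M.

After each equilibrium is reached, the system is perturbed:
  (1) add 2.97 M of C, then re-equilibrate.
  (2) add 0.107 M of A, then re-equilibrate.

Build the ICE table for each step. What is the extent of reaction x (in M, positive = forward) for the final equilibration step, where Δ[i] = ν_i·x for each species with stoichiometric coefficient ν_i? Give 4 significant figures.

Q₀ = 3.3 vs Keq = 0.03676 ⇒ Q>K, reverse
Step 1:
                    C           A
  init          1.932       6.376
  Δ             6.081      -6.081
  eq            8.013      0.2946
  solve Keq expr → x = -6.081; check Q = 0.03676
Then add 2.97 M of C.
Step 2:
                    C           A
  init          10.98      0.2946
  Δ           -0.1053      0.1053
  eq            10.88      0.3999
  solve Keq expr → x = 0.1053; check Q = 0.03676
Then add 0.107 M of A.
Step 3:
                    C           A
  init          10.88      0.5069
  Δ            0.1032     -0.1032
  eq            10.98      0.4037
  solve Keq expr → x = -0.1032; check Q = 0.03676

x = -0.1032 M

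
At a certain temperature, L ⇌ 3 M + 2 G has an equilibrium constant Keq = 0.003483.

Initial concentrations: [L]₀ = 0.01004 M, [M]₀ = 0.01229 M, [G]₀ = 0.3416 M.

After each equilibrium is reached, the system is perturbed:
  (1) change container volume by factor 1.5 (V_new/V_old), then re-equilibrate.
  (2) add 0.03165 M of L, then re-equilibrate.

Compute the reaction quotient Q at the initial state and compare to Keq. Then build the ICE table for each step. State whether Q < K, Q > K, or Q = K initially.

Q₀ = 2.1575e-05 vs Keq = 0.003483 ⇒ Q<K, forward
Step 1:
                  L         M         G
  I         0.01004   0.01229    0.3416
  C       -0.008195   0.02459   0.01639
  E        0.001845   0.03688     0.358
  solve Keq expr → x = 0.008195; check Q = 0.003483
Then change container volume by factor 1.5 (V_new/V_old).
Step 2:
                  L         M         G
  I         0.00123   0.02458    0.2387
  C       -8.9357e-04  0.002681  0.001787
  E       3.3640e-04   0.02726    0.2404
  solve Keq expr → x = 8.9357e-04; check Q = 0.003483
Then add 0.03165 M of L.
Step 3:
                  L         M         G
  I         0.03199   0.02726    0.2404
  C        -0.01887   0.05662   0.03774
  E         0.01311   0.08388    0.2782
  solve Keq expr → x = 0.01887; check Q = 0.003483

Q₀ = 2.1575e-05; Q < K (proceeds forward)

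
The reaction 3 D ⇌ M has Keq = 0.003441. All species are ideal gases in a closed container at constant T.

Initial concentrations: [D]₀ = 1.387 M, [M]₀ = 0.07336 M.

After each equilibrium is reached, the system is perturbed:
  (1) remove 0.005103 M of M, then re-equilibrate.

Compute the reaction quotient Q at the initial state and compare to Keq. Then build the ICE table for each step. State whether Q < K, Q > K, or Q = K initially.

Q₀ = 0.02749 vs Keq = 0.003441 ⇒ Q>K, reverse
Step 1:
                   D          M
  init         1.387    0.07336
  Δ           0.1803   -0.06011
  eq           1.567    0.01325
  solve Keq expr → x = -0.06011; check Q = 0.003441
Then remove 0.005103 M of M.
Step 2:
                   D          M
  init         1.567   0.008146
  Δ         -0.01424   0.004745
  eq           1.553    0.01289
  solve Keq expr → x = 0.004745; check Q = 0.003441

Q₀ = 0.02749; Q > K (proceeds reverse)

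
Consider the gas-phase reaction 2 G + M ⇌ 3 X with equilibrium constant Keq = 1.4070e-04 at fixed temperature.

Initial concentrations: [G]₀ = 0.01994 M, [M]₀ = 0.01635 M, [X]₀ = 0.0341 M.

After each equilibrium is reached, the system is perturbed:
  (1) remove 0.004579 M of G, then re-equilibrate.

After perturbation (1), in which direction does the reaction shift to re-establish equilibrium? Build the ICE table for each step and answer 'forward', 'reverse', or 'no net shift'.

Direction: reverse

Q₀ = 6.1 vs Keq = 1.4070e-04 ⇒ Q>K, reverse
Step 1:
                  G         M         X
  I         0.01994   0.01635    0.0341
  C         0.02149   0.01074  -0.03223
  E         0.04143   0.02709   0.00187
  solve Keq expr → x = -0.01074; check Q = 1.4070e-04
Then remove 0.004579 M of G.
Step 2:
                  G         M         X
  I         0.03685   0.02709   0.00187
  C       9.1113e-05 4.5556e-05 -1.3667e-04
  E         0.03694   0.02714  0.001734
  solve Keq expr → x = -4.5556e-05; check Q = 1.4070e-04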